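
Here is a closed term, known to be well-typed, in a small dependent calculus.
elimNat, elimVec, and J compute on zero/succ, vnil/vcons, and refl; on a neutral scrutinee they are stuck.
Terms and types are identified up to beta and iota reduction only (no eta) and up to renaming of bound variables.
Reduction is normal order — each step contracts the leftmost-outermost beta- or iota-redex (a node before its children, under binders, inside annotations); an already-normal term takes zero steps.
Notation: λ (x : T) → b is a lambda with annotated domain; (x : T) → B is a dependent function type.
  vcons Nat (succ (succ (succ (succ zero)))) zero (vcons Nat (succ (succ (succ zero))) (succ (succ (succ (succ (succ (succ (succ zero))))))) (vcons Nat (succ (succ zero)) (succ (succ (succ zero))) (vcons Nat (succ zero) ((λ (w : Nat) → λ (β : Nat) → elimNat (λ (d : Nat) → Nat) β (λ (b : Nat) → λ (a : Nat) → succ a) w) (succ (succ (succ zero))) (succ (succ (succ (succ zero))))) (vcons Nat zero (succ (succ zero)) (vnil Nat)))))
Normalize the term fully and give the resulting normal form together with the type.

reduced normal form:
  vcons Nat (succ (succ (succ (succ zero)))) zero (vcons Nat (succ (succ (succ zero))) (succ (succ (succ (succ (succ (succ (succ zero))))))) (vcons Nat (succ (succ zero)) (succ (succ (succ zero))) (vcons Nat (succ zero) (succ (succ (succ (succ (succ (succ (succ zero))))))) (vcons Nat zero (succ (succ zero)) (vnil Nat)))))
inferred type:
  Vec Nat (succ (succ (succ (succ (succ zero)))))


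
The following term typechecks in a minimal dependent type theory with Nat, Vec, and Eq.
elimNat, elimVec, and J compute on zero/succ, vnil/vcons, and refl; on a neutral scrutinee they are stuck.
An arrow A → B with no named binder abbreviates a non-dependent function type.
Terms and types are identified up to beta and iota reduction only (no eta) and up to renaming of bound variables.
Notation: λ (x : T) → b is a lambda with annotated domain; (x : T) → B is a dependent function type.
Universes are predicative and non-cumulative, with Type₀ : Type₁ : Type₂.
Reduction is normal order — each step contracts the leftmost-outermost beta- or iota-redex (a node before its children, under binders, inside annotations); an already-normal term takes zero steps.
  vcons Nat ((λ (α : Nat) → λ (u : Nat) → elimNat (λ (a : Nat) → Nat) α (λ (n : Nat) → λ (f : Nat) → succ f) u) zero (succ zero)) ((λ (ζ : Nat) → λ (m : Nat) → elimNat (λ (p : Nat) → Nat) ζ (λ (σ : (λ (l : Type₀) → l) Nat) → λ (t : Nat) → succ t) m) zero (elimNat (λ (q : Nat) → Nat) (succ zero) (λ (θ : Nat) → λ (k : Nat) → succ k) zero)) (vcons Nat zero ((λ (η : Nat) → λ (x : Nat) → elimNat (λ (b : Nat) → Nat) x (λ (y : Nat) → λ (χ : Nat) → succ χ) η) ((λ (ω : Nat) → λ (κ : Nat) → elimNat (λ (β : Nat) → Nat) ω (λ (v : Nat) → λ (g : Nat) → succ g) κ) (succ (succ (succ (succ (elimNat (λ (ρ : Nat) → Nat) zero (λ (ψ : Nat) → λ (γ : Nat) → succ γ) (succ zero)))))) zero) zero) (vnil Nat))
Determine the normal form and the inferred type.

reduced normal form:
  vcons Nat (succ zero) (succ zero) (vcons Nat zero (succ (succ (succ (succ (succ zero))))) (vnil Nat))
type:
  Vec Nat (succ (succ zero))
observation: contracting a beta-redex first, the term normalizes in 39 steps.


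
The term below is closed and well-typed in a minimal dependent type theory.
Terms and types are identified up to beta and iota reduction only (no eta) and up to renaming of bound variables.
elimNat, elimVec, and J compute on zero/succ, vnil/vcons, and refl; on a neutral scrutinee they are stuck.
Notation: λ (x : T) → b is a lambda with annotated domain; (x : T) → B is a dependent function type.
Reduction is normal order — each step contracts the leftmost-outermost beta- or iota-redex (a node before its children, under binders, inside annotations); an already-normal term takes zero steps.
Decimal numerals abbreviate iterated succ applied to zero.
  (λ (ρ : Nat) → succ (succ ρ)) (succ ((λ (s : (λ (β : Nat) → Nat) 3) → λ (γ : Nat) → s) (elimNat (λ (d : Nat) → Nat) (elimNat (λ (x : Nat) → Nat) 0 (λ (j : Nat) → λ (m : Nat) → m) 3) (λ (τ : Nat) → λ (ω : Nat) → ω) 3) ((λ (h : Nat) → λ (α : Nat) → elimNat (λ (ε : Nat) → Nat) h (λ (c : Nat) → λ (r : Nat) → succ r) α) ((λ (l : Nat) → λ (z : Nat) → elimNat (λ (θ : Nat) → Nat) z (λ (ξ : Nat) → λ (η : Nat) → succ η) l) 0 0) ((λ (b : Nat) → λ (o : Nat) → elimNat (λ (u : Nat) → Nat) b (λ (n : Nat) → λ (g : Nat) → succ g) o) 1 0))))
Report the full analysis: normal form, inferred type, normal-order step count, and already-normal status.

reduced normal form:
  3
type:
  Nat
normal-order step count: 23
started in normal form: no
first redex: a beta-redex


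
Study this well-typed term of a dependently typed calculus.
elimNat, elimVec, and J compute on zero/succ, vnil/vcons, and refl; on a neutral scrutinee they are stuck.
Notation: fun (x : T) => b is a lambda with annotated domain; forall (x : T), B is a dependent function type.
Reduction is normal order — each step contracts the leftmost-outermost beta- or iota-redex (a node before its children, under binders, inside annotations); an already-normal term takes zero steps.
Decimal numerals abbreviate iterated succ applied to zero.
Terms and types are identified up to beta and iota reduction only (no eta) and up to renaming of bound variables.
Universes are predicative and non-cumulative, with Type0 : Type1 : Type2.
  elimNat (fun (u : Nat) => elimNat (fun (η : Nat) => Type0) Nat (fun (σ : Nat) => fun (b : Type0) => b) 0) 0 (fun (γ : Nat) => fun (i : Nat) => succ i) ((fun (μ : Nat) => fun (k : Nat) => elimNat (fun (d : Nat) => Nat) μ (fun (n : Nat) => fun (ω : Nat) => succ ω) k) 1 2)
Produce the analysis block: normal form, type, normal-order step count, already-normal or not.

reduced normal form:
  3
type:
  Nat
steps to reach normal form (normal order): 20
started in normal form: no
first contracted redex: an elimNat iota-redex


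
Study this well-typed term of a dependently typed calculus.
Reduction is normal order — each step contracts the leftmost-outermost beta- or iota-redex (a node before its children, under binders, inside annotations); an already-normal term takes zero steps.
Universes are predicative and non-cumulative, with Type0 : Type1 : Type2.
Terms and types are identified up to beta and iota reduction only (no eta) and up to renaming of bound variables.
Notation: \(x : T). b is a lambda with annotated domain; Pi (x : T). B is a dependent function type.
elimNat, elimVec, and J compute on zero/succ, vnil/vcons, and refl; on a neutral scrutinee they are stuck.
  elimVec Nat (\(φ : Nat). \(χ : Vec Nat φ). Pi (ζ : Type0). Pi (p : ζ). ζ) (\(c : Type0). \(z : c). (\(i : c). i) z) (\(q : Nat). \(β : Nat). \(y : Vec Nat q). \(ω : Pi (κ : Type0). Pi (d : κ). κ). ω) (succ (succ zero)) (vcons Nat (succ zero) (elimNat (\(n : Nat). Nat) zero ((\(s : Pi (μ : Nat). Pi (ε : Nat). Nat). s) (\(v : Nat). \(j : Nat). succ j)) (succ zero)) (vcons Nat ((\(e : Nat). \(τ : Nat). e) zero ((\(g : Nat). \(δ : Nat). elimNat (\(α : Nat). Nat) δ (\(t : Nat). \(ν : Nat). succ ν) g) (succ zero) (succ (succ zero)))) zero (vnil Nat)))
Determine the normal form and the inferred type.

resulting normal form:
  \(φ : Type0). \(χ : φ). χ
the term's type:
  Pi (φ : Type0). Pi (χ : φ). φ


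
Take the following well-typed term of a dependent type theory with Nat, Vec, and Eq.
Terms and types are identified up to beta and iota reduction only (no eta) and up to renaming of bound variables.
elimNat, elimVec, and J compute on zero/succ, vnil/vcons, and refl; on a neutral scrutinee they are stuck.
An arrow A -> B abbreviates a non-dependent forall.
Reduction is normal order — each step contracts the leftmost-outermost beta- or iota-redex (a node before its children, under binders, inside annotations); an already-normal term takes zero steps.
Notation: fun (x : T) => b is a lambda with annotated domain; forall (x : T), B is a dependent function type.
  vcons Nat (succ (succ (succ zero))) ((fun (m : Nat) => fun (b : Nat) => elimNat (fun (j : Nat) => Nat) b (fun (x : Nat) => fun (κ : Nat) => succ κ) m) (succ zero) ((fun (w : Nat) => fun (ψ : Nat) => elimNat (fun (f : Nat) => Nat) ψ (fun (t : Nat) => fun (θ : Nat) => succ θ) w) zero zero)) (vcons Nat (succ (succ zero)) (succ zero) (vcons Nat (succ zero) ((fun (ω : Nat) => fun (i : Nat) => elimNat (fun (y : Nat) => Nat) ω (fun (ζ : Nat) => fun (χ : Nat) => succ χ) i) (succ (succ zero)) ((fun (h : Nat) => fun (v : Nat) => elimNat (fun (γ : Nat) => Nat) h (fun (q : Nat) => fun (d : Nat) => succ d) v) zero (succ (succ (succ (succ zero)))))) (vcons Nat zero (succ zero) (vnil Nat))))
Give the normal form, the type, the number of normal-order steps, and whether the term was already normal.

normal form:
  vcons Nat (succ (succ (succ zero))) (succ zero) (vcons Nat (succ (succ zero)) (succ zero) (vcons Nat (succ zero) (succ (succ (succ (succ (succ (succ zero)))))) (vcons Nat zero (succ zero) (vnil Nat))))
the term's type:
  Vec Nat (succ (succ (succ (succ zero))))
steps to reach normal form (normal order): 39
started in normal form: no
first contracted redex: a beta-redex


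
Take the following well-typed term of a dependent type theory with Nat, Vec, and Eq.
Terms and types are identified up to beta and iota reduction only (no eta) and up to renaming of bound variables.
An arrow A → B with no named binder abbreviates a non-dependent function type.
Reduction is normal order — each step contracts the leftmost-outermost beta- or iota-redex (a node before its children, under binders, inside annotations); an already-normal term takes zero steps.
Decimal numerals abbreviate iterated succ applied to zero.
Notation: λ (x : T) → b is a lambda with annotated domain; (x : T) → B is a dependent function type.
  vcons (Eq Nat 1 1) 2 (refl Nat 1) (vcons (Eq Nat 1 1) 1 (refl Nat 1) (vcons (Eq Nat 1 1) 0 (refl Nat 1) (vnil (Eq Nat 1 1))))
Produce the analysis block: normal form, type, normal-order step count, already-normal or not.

normal form:
  vcons (Eq Nat 1 1) 2 (refl Nat 1) (vcons (Eq Nat 1 1) 1 (refl Nat 1) (vcons (Eq Nat 1 1) 0 (refl Nat 1) (vnil (Eq Nat 1 1))))
the term's type:
  Vec (Eq Nat 1 1) 3
steps to reach normal form (normal order): 0
term was already normal: yes


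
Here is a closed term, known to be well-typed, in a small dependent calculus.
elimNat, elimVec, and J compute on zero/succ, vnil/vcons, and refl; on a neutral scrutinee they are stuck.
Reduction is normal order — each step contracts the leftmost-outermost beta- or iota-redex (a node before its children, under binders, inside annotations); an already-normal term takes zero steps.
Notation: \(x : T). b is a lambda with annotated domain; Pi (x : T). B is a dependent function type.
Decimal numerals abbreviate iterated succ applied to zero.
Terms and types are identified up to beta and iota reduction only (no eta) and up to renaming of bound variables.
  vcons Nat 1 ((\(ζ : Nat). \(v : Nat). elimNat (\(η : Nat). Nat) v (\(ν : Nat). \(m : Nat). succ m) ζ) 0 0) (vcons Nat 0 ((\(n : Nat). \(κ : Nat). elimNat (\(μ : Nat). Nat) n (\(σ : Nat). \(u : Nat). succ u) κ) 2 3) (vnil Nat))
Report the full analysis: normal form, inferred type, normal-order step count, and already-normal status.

resulting normal form:
  vcons Nat 1 0 (vcons Nat 0 5 (vnil Nat))
type:
  Vec Nat 2
reduction steps (normal order): 15
term was already normal: no
first redex: a beta-redex


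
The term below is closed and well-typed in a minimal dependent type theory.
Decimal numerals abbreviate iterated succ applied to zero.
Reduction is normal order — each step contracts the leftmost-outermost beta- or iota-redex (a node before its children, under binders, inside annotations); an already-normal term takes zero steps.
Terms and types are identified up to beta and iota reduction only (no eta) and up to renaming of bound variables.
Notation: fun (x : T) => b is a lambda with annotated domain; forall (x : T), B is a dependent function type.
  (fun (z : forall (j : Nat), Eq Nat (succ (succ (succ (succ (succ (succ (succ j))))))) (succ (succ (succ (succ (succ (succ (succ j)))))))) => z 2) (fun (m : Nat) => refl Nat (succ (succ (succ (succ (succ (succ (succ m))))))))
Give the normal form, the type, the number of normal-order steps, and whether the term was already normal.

resulting normal form:
  refl Nat 9
inferred type:
  Eq Nat 9 9
normal-order step count: 2
term was already normal: no
first contracted redex: a beta-redex


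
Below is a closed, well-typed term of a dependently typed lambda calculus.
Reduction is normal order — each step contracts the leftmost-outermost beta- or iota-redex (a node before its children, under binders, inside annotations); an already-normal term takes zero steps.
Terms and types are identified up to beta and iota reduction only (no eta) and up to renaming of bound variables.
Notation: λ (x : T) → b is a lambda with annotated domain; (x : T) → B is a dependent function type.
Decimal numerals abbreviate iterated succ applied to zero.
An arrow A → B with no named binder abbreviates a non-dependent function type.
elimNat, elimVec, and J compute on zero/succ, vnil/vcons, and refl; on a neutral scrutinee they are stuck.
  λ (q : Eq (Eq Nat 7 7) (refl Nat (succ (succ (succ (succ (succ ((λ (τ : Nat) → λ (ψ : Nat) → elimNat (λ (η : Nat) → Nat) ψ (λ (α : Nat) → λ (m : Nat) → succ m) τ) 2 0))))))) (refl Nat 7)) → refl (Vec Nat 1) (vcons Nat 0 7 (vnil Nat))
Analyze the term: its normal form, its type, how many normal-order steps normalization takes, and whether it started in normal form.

resulting normal form:
  λ (q : Eq (Eq Nat 7 7) (refl Nat 7) (refl Nat 7)) → refl (Vec Nat 1) (vcons Nat 0 7 (vnil Nat))
the term's type:
  Eq (Eq Nat 7 7) (refl Nat 7) (refl Nat 7) → Eq (Vec Nat 1) (vcons Nat 0 7 (vnil Nat)) (vcons Nat 0 7 (vnil Nat))
reduction steps (normal order): 9
term was already normal: no
first contracted redex: a beta-redex


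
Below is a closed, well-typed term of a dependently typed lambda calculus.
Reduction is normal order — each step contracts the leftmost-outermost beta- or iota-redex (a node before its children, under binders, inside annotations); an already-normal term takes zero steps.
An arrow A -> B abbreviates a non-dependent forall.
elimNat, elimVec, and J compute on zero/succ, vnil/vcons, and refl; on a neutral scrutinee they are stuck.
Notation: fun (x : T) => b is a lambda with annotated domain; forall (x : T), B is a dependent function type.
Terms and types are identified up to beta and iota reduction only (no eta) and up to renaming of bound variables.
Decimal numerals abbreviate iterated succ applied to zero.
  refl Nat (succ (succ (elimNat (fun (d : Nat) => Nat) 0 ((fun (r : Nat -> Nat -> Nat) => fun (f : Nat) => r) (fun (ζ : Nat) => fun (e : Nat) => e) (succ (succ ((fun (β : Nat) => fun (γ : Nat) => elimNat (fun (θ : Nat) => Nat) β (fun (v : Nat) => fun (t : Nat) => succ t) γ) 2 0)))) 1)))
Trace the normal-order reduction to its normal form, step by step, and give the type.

reduction (normal order):
  refl Nat (succ (succ (elimNat (fun (d : Nat) => Nat) 0 ((fun (r : Nat -> Nat -> Nat) => fun (f : Nat) => r) (fun (ζ : Nat) => fun (e : Nat) => e) (succ (succ ((fun (β : Nat) => fun (γ : Nat) => elimNat (fun (θ : Nat) => Nat) β (fun (v : Nat) => fun (t : Nat) => succ t) γ) 2 0)))) 1)))
  ~> refl Nat (succ (succ ((fun (d : Nat -> Nat -> Nat) => fun (r : Nat) => d) (fun (f : Nat) => fun (ζ : Nat) => ζ) (succ (succ ((fun (e : Nat) => fun (β : Nat) => elimNat (fun (γ : Nat) => Nat) e (fun (θ : Nat) => fun (v : Nat) => succ v) β) 2 0))) 0 (elimNat (fun (t : Nat) => Nat) 0 ((fun (y : Nat -> Nat -> Nat) => fun (z : Nat) => y) (fun (h : Nat) => fun (q : Nat) => q) (succ (succ ((fun (j : Nat) => fun (m : Nat) => elimNat (fun (g : Nat) => Nat) j (fun (ξ : Nat) => fun (ν : Nat) => succ ν) m) 2 0)))) 0))))
  ~> refl Nat (succ (succ ((fun (d : Nat) => fun (r : Nat) => fun (f : Nat) => f) (succ (succ ((fun (ζ : Nat) => fun (e : Nat) => elimNat (fun (β : Nat) => Nat) ζ (fun (γ : Nat) => fun (θ : Nat) => succ θ) e) 2 0))) 0 (elimNat (fun (v : Nat) => Nat) 0 ((fun (t : Nat -> Nat -> Nat) => fun (y : Nat) => t) (fun (z : Nat) => fun (h : Nat) => h) (succ (succ ((fun (q : Nat) => fun (j : Nat) => elimNat (fun (m : Nat) => Nat) q (fun (g : Nat) => fun (ξ : Nat) => succ ξ) j) 2 0)))) 0))))
  ~> refl Nat (succ (succ ((fun (d : Nat) => fun (r : Nat) => r) 0 (elimNat (fun (f : Nat) => Nat) 0 ((fun (ζ : Nat -> Nat -> Nat) => fun (e : Nat) => ζ) (fun (β : Nat) => fun (γ : Nat) => γ) (succ (succ ((fun (θ : Nat) => fun (v : Nat) => elimNat (fun (t : Nat) => Nat) θ (fun (y : Nat) => fun (z : Nat) => succ z) v) 2 0)))) 0))))
  ~> refl Nat (succ (succ ((fun (d : Nat) => d) (elimNat (fun (r : Nat) => Nat) 0 ((fun (f : Nat -> Nat -> Nat) => fun (ζ : Nat) => f) (fun (e : Nat) => fun (β : Nat) => β) (succ (succ ((fun (γ : Nat) => fun (θ : Nat) => elimNat (fun (v : Nat) => Nat) γ (fun (t : Nat) => fun (y : Nat) => succ y) θ) 2 0)))) 0))))
  ~> refl Nat (succ (succ (elimNat (fun (d : Nat) => Nat) 0 ((fun (r : Nat -> Nat -> Nat) => fun (f : Nat) => r) (fun (ζ : Nat) => fun (e : Nat) => e) (succ (succ ((fun (β : Nat) => fun (γ : Nat) => elimNat (fun (θ : Nat) => Nat) β (fun (v : Nat) => fun (t : Nat) => succ t) γ) 2 0)))) 0)))
  ~> refl Nat 2
inferred type:
  Eq Nat 2 2


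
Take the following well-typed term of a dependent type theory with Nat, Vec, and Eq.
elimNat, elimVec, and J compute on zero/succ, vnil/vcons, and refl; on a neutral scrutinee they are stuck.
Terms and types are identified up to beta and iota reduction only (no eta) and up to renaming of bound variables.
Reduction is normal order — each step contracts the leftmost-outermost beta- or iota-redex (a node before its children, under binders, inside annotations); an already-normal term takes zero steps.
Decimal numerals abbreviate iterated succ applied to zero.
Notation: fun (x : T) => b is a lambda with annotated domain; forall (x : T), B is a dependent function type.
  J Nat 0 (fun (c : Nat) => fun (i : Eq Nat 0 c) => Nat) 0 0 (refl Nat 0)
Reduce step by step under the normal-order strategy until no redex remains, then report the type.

normal-order reduction sequence:
  J Nat 0 (fun (c : Nat) => fun (i : Eq Nat 0 c) => Nat) 0 0 (refl Nat 0)
  ~> 0
inferred type:
  Nat


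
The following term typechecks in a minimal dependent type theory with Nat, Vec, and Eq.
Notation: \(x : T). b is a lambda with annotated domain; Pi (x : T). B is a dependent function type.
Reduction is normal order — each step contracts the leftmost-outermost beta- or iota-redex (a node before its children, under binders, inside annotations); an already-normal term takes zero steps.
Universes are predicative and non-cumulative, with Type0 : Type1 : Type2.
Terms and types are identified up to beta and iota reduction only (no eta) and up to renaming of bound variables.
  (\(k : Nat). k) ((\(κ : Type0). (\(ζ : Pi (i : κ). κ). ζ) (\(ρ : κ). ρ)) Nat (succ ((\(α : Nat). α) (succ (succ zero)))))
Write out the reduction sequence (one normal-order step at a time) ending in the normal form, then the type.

normal-order reduction:
  (\(k : Nat). k) ((\(κ : Type0). (\(ζ : Pi (i : κ). κ). ζ) (\(ρ : κ). ρ)) Nat (succ ((\(α : Nat). α) (succ (succ zero)))))
  ~> (\(k : Type0). (\(κ : Pi (ζ : k). k). κ) (\(i : k). i)) Nat (succ ((\(ρ : Nat). ρ) (succ (succ zero))))
  ~> (\(k : Pi (κ : Nat). Nat). k) (\(ζ : Nat). ζ) (succ ((\(i : Nat). i) (succ (succ zero))))
  ~> (\(k : Nat). k) (succ ((\(κ : Nat). κ) (succ (succ zero))))
  ~> succ ((\(k : Nat). k) (succ (succ zero)))
  ~> succ (succ (succ zero))
inferred type:
  Nat


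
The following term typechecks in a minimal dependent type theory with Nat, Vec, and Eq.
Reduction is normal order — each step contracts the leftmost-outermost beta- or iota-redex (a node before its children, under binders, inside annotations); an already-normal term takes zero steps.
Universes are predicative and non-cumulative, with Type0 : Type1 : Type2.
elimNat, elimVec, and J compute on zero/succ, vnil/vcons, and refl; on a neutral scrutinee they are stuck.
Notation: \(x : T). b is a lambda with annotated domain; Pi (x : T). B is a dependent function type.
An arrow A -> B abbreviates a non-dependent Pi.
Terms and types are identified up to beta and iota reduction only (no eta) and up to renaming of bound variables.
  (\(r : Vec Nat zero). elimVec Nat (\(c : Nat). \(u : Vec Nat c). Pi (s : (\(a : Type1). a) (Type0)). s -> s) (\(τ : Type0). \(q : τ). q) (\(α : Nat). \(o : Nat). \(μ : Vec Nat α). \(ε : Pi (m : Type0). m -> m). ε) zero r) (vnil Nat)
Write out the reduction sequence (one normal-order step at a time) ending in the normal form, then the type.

reduction (normal order):
  (\(r : Vec Nat zero). elimVec Nat (\(c : Nat). \(u : Vec Nat c). Pi (s : (\(a : Type1). a) (Type0)). s -> s) (\(τ : Type0). \(q : τ). q) (\(α : Nat). \(o : Nat). \(μ : Vec Nat α). \(ε : Pi (m : Type0). m -> m). ε) zero r) (vnil Nat)
  ~> elimVec Nat (\(r : Nat). \(c : Vec Nat r). Pi (u : (\(s : Type1). s) (Type0)). u -> u) (\(a : Type0). \(τ : a). τ) (\(q : Nat). \(α : Nat). \(o : Vec Nat q). \(μ : Pi (ε : Type0). ε -> ε). μ) zero (vnil Nat)
  ~> \(r : Type0). \(c : r). c
type:
  Pi (r : Type0). r -> r


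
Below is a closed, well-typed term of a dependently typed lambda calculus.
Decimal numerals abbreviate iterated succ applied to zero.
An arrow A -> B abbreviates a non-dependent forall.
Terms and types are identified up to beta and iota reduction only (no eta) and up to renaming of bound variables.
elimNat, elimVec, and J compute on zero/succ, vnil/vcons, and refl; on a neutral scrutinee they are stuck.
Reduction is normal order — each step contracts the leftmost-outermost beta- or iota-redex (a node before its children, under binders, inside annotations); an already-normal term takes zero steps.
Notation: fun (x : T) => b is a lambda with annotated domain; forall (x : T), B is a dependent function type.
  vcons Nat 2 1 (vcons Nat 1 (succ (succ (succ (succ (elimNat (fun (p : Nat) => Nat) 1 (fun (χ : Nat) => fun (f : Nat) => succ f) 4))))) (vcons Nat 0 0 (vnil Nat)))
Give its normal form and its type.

normal form:
  vcons Nat 2 1 (vcons Nat 1 9 (vcons Nat 0 0 (vnil Nat)))
type:
  Vec Nat 3
observation: 13 normal-order steps normalize the term, beginning with an elimNat iota-redex.


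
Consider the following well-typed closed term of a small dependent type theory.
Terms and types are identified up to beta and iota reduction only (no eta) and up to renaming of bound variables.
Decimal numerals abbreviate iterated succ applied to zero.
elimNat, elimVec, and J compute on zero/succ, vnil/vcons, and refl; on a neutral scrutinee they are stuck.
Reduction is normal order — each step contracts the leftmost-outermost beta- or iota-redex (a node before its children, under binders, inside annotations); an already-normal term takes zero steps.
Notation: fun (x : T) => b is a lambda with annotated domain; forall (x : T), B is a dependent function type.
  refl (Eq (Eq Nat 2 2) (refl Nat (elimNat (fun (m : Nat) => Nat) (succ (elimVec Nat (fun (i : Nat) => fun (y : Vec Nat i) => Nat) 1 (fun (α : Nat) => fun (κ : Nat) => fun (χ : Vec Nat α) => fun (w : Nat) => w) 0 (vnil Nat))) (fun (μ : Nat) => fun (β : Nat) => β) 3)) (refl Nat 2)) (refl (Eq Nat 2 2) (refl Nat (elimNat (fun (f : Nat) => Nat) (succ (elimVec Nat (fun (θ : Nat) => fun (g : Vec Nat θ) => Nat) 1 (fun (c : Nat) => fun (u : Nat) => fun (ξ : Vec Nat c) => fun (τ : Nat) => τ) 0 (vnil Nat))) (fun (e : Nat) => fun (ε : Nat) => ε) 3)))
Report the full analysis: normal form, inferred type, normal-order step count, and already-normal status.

resulting normal form:
  refl (Eq (Eq Nat 2 2) (refl Nat 2) (refl Nat 2)) (refl (Eq Nat 2 2) (refl Nat 2))
type:
  Eq (Eq (Eq Nat 2 2) (refl Nat 2) (refl Nat 2)) (refl (Eq Nat 2 2) (refl Nat 2)) (refl (Eq Nat 2 2) (refl Nat 2))
reduction steps (normal order): 22
started in normal form: no
first redex: an elimNat iota-redex


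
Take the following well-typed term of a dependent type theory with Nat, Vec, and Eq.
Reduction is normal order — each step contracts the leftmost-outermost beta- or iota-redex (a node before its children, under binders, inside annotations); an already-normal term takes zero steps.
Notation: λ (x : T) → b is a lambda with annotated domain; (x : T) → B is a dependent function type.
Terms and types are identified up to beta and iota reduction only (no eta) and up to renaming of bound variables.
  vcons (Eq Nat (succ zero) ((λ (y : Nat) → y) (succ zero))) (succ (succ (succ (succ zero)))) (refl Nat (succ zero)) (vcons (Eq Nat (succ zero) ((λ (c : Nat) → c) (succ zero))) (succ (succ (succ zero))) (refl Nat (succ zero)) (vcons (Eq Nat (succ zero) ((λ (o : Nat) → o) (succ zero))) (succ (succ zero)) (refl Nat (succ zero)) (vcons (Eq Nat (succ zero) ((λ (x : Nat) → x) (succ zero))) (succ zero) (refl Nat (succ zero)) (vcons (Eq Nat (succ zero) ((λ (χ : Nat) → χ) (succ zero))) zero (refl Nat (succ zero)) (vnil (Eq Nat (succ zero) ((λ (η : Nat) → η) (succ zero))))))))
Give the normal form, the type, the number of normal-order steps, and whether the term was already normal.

normal form:
  vcons (Eq Nat (succ zero) (succ zero)) (succ (succ (succ (succ zero)))) (refl Nat (succ zero)) (vcons (Eq Nat (succ zero) (succ zero)) (succ (succ (succ zero))) (refl Nat (succ zero)) (vcons (Eq Nat (succ zero) (succ zero)) (succ (succ zero)) (refl Nat (succ zero)) (vcons (Eq Nat (succ zero) (succ zero)) (succ zero) (refl Nat (succ zero)) (vcons (Eq Nat (succ zero) (succ zero)) zero (refl Nat (succ zero)) (vnil (Eq Nat (succ zero) (succ zero)))))))
the term's type:
  Vec (Eq Nat (succ zero) (succ zero)) (succ (succ (succ (succ (succ zero)))))
reduction steps (normal order): 6
already normal: no
first contracted redex: a beta-redex


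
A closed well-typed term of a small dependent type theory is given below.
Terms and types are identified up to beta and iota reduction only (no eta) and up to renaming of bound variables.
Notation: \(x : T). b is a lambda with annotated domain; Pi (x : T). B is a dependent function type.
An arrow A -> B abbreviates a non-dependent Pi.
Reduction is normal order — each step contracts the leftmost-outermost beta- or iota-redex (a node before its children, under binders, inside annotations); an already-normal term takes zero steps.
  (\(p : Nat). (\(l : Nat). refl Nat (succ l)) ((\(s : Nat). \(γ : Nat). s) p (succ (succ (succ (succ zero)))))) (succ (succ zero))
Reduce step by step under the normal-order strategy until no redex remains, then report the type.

reduction (normal order):
  (\(p : Nat). (\(l : Nat). refl Nat (succ l)) ((\(s : Nat). \(γ : Nat). s) p (succ (succ (succ (succ zero)))))) (succ (succ zero))
  ~> (\(p : Nat). refl Nat (succ p)) ((\(l : Nat). \(s : Nat). l) (succ (succ zero)) (succ (succ (succ (succ zero)))))
  ~> refl Nat (succ ((\(p : Nat). \(l : Nat). p) (succ (succ zero)) (succ (succ (succ (succ zero))))))
  ~> refl Nat (succ ((\(p : Nat). succ (succ zero)) (succ (succ (succ (succ zero))))))
  ~> refl Nat (succ (succ (succ zero)))
the term's type:
  Eq Nat (succ (succ (succ zero))) (succ (succ (succ zero)))


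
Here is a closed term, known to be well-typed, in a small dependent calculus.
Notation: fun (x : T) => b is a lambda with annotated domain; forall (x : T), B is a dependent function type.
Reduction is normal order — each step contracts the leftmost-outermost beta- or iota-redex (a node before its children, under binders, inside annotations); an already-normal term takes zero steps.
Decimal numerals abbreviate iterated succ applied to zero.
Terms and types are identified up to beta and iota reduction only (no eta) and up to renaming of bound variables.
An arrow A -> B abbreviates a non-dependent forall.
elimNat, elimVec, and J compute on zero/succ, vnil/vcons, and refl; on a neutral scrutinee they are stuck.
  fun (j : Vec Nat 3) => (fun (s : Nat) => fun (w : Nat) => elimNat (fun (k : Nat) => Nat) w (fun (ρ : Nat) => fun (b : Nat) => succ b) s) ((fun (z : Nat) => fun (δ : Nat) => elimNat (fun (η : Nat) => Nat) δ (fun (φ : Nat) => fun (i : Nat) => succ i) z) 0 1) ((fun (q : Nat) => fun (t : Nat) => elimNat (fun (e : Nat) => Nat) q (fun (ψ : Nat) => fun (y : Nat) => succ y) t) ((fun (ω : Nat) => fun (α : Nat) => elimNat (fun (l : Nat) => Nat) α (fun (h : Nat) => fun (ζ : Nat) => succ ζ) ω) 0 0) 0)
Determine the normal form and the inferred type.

reduced normal form:
  fun (j : Vec Nat 3) => 1
inferred type:
  Vec Nat 3 -> Nat


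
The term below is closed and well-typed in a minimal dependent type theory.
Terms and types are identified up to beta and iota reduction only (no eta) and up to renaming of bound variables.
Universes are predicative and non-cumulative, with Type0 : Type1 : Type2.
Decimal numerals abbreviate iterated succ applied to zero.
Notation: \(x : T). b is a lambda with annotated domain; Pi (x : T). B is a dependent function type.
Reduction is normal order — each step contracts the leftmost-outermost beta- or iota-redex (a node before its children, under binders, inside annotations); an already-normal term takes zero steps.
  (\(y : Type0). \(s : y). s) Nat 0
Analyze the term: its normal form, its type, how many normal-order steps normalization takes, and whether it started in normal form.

resulting normal form:
  0
inferred type:
  Nat
steps to reach normal form (normal order): 2
started in normal form: no
first redex: a beta-redex


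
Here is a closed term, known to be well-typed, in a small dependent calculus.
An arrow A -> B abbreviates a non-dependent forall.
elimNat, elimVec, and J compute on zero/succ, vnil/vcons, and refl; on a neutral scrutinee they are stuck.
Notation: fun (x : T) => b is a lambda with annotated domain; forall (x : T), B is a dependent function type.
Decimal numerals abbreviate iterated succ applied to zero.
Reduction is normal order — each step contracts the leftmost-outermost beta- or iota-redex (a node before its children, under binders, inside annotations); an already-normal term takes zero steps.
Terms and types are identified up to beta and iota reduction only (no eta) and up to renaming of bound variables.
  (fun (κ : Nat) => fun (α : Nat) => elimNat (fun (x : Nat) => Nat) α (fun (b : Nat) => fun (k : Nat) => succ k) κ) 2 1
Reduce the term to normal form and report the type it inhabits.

reduced normal form:
  3
inferred type:
  Nat
observation: 9 normal-order steps normalize the term, beginning with a beta-redex.


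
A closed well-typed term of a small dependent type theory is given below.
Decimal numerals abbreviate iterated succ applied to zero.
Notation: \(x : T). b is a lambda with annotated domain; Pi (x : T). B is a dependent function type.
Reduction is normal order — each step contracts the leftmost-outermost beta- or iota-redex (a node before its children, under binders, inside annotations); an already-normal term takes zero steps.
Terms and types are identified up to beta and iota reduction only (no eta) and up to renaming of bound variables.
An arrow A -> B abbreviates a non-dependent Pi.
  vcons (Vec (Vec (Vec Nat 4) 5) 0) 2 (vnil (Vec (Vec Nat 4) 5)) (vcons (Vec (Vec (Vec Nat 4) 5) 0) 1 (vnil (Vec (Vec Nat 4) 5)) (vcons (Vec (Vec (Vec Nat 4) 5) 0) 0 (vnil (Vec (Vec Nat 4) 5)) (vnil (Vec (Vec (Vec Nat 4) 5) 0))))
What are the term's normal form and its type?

resulting normal form:
  vcons (Vec (Vec (Vec Nat 4) 5) 0) 2 (vnil (Vec (Vec Nat 4) 5)) (vcons (Vec (Vec (Vec Nat 4) 5) 0) 1 (vnil (Vec (Vec Nat 4) 5)) (vcons (Vec (Vec (Vec Nat 4) 5) 0) 0 (vnil (Vec (Vec Nat 4) 5)) (vnil (Vec (Vec (Vec Nat 4) 5) 0))))
the term's type:
  Vec (Vec (Vec (Vec Nat 4) 5) 0) 3


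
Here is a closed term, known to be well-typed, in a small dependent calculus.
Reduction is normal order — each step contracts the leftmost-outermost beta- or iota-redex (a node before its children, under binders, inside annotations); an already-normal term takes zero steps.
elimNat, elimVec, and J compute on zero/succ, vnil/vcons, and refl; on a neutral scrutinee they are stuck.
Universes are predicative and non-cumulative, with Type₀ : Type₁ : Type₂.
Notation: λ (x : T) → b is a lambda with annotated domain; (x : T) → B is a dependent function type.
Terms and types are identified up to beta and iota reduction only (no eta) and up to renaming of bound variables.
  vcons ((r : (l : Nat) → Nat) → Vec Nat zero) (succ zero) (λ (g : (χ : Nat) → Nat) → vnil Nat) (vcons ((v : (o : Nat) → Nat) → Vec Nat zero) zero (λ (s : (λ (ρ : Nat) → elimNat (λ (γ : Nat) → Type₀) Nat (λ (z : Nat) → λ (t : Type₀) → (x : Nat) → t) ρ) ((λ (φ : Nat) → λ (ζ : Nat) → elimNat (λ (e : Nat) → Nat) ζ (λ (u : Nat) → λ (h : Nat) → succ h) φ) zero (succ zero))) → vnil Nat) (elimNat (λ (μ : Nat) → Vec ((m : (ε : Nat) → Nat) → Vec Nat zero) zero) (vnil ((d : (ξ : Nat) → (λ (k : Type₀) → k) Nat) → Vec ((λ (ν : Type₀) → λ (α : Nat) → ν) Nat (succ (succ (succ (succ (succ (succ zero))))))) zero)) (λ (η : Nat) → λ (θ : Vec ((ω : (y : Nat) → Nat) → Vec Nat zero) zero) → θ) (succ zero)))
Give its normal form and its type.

resulting normal form:
  vcons ((r : (l : Nat) → Nat) → Vec Nat zero) (succ zero) (λ (g : (χ : Nat) → Nat) → vnil Nat) (vcons ((v : (o : Nat) → Nat) → Vec Nat zero) zero (λ (s : (ρ : Nat) → Nat) → vnil Nat) (vnil ((γ : (z : Nat) → Nat) → Vec Nat zero)))
inferred type:
  Vec ((r : (l : Nat) → Nat) → Vec Nat zero) (succ (succ zero))
observation: 15 normal-order steps separate the term from its normal form.


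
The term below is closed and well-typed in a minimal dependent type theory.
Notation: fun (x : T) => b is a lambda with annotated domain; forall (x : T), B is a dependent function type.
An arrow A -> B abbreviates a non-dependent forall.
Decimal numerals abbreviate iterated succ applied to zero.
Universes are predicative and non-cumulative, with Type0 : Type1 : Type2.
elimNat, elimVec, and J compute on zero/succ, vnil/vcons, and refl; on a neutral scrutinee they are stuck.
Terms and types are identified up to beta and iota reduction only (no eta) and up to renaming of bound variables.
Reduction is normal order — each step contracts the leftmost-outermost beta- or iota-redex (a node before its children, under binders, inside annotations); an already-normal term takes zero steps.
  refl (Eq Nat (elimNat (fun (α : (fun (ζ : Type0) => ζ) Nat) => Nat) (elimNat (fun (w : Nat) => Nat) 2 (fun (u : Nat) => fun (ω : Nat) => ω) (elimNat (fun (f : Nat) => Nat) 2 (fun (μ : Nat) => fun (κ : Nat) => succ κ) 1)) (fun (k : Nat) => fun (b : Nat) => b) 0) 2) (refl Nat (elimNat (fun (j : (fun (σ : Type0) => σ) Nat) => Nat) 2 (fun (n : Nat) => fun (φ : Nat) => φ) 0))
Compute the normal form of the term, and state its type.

reduced normal form:
  refl (Eq Nat 2 2) (refl Nat 2)
inferred type:
  Eq (Eq Nat 2 2) (refl Nat 2) (refl Nat 2)


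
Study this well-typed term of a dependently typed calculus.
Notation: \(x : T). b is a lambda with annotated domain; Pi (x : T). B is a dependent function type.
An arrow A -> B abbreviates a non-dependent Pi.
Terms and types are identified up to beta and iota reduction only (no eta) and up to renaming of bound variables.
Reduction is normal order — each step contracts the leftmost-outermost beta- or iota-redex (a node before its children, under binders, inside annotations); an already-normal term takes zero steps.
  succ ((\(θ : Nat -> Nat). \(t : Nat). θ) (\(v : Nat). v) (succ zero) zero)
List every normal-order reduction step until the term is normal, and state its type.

reduction (normal order):
  succ ((\(θ : Nat -> Nat). \(t : Nat). θ) (\(v : Nat). v) (succ zero) zero)
  ~> succ ((\(θ : Nat). \(t : Nat). t) (succ zero) zero)
  ~> succ ((\(θ : Nat). θ) zero)
  ~> succ zero
the term's type:
  Nat


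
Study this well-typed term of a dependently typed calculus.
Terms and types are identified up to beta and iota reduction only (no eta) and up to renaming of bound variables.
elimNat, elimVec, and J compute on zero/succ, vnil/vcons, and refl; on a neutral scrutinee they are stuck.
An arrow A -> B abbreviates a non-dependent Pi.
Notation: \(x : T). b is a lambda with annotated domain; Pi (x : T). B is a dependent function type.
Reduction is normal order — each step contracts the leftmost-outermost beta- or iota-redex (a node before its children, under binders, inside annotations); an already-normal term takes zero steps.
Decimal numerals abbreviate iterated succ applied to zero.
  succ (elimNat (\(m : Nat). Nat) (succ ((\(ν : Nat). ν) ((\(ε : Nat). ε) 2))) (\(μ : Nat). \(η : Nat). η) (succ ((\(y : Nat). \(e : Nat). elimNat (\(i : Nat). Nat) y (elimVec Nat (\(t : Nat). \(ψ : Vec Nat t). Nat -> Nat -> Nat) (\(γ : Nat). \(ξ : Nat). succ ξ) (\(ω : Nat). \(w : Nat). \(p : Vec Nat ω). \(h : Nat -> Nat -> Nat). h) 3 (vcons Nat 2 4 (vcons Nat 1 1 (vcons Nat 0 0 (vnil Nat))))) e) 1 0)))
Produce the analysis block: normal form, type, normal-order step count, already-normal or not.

normal form:
  4
type:
  Nat
reduction steps (normal order): 12
term was already normal: no
first redex: an elimNat iota-redex


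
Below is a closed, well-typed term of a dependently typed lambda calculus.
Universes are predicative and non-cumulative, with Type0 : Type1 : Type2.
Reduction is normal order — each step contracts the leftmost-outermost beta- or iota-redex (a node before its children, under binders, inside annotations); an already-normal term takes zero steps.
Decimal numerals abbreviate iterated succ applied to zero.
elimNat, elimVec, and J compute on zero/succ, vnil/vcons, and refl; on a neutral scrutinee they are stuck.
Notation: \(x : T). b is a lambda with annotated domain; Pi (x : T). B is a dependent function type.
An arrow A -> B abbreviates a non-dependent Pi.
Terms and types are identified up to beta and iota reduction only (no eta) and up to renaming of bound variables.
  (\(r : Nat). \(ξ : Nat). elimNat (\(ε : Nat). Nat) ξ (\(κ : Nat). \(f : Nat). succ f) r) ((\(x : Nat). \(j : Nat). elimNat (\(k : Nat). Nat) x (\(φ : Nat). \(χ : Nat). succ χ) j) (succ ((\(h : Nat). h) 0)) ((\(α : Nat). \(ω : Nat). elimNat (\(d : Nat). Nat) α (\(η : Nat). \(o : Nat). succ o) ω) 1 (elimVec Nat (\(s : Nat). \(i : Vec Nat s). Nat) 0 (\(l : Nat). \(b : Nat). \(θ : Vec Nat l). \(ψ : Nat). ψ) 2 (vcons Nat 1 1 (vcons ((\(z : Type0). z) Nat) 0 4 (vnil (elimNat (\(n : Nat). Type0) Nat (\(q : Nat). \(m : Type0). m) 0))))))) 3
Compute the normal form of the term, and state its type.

resulting normal form:
  5
the term's type:
  Nat
observation: 30 normal-order steps normalize the term, beginning with a beta-redex.


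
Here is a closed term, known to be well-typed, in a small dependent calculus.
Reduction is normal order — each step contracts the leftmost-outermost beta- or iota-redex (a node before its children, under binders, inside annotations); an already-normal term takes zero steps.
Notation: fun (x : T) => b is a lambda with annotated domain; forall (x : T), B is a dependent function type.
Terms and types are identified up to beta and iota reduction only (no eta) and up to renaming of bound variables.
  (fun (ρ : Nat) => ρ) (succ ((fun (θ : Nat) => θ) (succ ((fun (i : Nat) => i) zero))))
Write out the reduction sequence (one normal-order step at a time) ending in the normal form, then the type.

normal-order reduction sequence:
  (fun (ρ : Nat) => ρ) (succ ((fun (θ : Nat) => θ) (succ ((fun (i : Nat) => i) zero))))
  ~> succ ((fun (ρ : Nat) => ρ) (succ ((fun (θ : Nat) => θ) zero)))
  ~> succ (succ ((fun (ρ : Nat) => ρ) zero))
  ~> succ (succ zero)
type:
  Nat


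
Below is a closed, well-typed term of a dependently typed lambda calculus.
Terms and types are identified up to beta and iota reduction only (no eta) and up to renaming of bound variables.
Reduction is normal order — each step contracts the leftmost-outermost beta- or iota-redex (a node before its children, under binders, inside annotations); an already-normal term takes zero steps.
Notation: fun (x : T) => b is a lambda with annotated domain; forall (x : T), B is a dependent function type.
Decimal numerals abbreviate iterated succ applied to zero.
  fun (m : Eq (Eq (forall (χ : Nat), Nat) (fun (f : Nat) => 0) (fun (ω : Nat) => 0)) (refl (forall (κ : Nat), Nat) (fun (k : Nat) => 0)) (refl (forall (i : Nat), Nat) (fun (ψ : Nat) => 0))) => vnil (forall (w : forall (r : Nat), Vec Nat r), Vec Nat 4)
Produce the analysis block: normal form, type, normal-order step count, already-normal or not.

reduced normal form:
  fun (m : Eq (Eq (forall (χ : Nat), Nat) (fun (f : Nat) => 0) (fun (ω : Nat) => 0)) (refl (forall (κ : Nat), Nat) (fun (k : Nat) => 0)) (refl (forall (i : Nat), Nat) (fun (ψ : Nat) => 0))) => vnil (forall (w : forall (r : Nat), Vec Nat r), Vec Nat 4)
type:
  forall (m : Eq (Eq (forall (χ : Nat), Nat) (fun (f : Nat) => 0) (fun (ω : Nat) => 0)) (refl (forall (κ : Nat), Nat) (fun (k : Nat) => 0)) (refl (forall (i : Nat), Nat) (fun (ψ : Nat) => 0))), Vec (forall (w : forall (r : Nat), Vec Nat r), Vec Nat 4) 0
reduction steps (normal order): 0
already normal: yes
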